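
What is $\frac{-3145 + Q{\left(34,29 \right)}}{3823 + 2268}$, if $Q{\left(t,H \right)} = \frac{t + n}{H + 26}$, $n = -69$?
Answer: $- \frac{34602}{67001} \approx -0.51644$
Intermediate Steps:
$Q{\left(t,H \right)} = \frac{-69 + t}{26 + H}$ ($Q{\left(t,H \right)} = \frac{t - 69}{H + 26} = \frac{-69 + t}{26 + H}$)
$\frac{-3145 + Q{\left(34,29 \right)}}{3823 + 2268} = \frac{-3145 + \frac{-69 + 34}{26 + 29}}{3823 + 2268} = \frac{-3145 + \frac{1}{55} \left(-35\right)}{6091} = \left(-3145 + \frac{1}{55} \left(-35\right)\right) \frac{1}{6091} = \left(-3145 - \frac{7}{11}\right) \frac{1}{6091} = \left(- \frac{34602}{11}\right) \frac{1}{6091} = - \frac{34602}{67001}$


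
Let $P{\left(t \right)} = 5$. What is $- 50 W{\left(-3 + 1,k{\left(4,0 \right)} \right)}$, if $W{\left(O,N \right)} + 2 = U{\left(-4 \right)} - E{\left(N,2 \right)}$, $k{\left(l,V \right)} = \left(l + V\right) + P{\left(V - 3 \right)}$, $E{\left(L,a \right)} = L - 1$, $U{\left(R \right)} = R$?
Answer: $700$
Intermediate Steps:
$E{\left(L,a \right)} = -1 + L$ ($E{\left(L,a \right)} = L - 1 = -1 + L$)
$k{\left(l,V \right)} = 5 + V + l$ ($k{\left(l,V \right)} = \left(l + V\right) + 5 = \left(V + l\right) + 5 = 5 + V + l$)
$W{\left(O,N \right)} = -5 - N$ ($W{\left(O,N \right)} = -2 - \left(3 + N\right) = -5 - N$)
$- 50 W{\left(-3 + 1,k{\left(4,0 \right)} \right)} = - 50 \left(-5 - \left(5 + 0 + 4\right)\right) = - 50 \left(-5 - 9\right) = \left(-50\right) \left(-14\right) = 700$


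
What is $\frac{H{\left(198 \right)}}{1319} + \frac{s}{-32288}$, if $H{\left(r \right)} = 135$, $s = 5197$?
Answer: $- \frac{2495963}{42587872} \approx -0.058607$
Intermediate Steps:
$\frac{H{\left(198 \right)}}{1319} + \frac{s}{-32288} = \frac{135}{1319} + \frac{5197}{-32288} = 135 \cdot \frac{1}{1319} + 5197 \left(- \frac{1}{32288}\right) = \frac{135}{1319} - \frac{5197}{32288} = - \frac{2495963}{42587872}$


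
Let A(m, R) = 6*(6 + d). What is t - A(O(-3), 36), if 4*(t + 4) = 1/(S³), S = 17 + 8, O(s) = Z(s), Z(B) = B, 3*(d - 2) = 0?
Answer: -3249999/62500 ≈ -52.000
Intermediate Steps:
d = 2 (d = 2 + (⅓)*0 = 2 + 0 = 2)
O(s) = s
A(m, R) = 48 (A(m, R) = 6*(6 + 2) = 6*8 = 48)
S = 25
t = -249999/62500 (t = -4 + 1/(4*(25³)) = -4 + (¼)/15625 = -4 + (¼)*(1/15625) = -4 + 1/62500 = -249999/62500 ≈ -4.0000)
t - A(O(-3), 36) = -249999/62500 - 1*48 = -249999/62500 - 48 = -3249999/62500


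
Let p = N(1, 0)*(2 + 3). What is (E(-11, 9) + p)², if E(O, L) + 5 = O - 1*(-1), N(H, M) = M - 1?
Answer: 400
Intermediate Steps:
N(H, M) = -1 + M
E(O, L) = -4 + O (E(O, L) = -5 + (O - 1*(-1)) = -5 + (O + 1) = -5 + (1 + O) = -4 + O)
p = -5 (p = (-1 + 0)*(2 + 3) = -1*5 = -5)
(E(-11, 9) + p)² = ((-4 - 11) - 5)² = (-15 - 5)² = (-20)² = 400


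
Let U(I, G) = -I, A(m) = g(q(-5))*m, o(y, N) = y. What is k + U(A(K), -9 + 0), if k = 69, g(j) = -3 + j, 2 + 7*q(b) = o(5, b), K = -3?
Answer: 429/7 ≈ 61.286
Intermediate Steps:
q(b) = 3/7 (q(b) = -2/7 + (⅐)*5 = -2/7 + 5/7 = 3/7)
A(m) = -18*m/7 (A(m) = (-3 + 3/7)*m = -18*m/7)
k + U(A(K), -9 + 0) = 69 - (-18)*(-3)/7 = 69 - 1*54/7 = 69 - 54/7 = 429/7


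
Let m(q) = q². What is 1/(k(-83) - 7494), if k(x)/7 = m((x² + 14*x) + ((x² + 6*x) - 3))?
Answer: 1/1027405081 ≈ 9.7333e-10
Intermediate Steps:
k(x) = 7*(-3 + 2*x² + 20*x)² (k(x) = 7*((x² + 14*x) + ((x² + 6*x) - 3))² = 7*((x² + 14*x) + (-3 + x² + 6*x))² = 7*(-3 + 2*x² + 20*x)²)
1/(k(-83) - 7494) = 1/(7*(-3 + 2*(-83)² + 20*(-83))² - 7494) = 1/(7*(-3 + 2*6889 - 1660)² - 7494) = 1/(7*(-3 + 13778 - 1660)² - 7494) = 1/(7*12115² - 7494) = 1/(7*146773225 - 7494) = 1/(1027412575 - 7494) = 1/1027405081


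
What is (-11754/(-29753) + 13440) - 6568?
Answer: 204474370/29753 ≈ 6872.4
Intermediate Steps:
(-11754/(-29753) + 13440) - 6568 = (-11754*(-1/29753) + 13440) - 6568 = (11754/29753 + 13440) - 6568 = 399892074/29753 - 6568 = 204474370/29753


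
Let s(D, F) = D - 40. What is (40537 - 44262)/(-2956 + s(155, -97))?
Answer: 3725/2841 ≈ 1.3112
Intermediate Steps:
s(D, F) = -40 + D
(40537 - 44262)/(-2956 + s(155, -97)) = (40537 - 44262)/(-2956 + (-40 + 155)) = -3725/(-2956 + 115) = -3725/(-2841) = -3725*(-1/2841) = 3725/2841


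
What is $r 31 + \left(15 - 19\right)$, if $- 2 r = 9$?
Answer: $- \frac{287}{2} \approx -143.5$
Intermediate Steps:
$r = - \frac{9}{2}$ ($r = \left(- \frac{1}{2}\right) 9 = - \frac{9}{2} \approx -4.5$)
$r 31 + \left(15 - 19\right) = \left(- \frac{9}{2}\right) 31 + \left(15 - 19\right) = - \frac{279}{2} + \left(15 - 19\right) = - \frac{279}{2} - 4 = - \frac{287}{2}$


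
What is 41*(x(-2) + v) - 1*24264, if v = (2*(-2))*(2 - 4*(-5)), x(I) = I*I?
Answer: -27708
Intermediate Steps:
x(I) = I²
v = -88 (v = -4*(2 + 20) = -4*22 = -88)
41*(x(-2) + v) - 1*24264 = 41*((-2)² - 88) - 1*24264 = 41*(4 - 88) - 24264 = 41*(-84) - 24264 = -3444 - 24264 = -27708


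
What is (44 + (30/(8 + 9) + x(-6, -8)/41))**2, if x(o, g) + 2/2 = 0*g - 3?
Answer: 1013148900/485809 ≈ 2085.5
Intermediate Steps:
x(o, g) = -4 (x(o, g) = -1 + (0*g - 3) = -1 + (0 - 3) = -1 - 3 = -4)
(44 + (30/(8 + 9) + x(-6, -8)/41))**2 = (44 + (30/(8 + 9) - 4/41))**2 = (44 + (30/17 - 4*1/41))**2 = (44 + (30*(1/17) - 4/41))**2 = (44 + (30/17 - 4/41))**2 = (44 + 1162/697)**2 = (31830/697)**2 = 1013148900/485809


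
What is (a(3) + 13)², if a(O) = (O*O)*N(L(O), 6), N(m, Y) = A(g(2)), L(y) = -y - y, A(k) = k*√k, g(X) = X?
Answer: 817 + 468*√2 ≈ 1478.9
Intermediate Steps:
A(k) = k^(3/2)
L(y) = -2*y
N(m, Y) = 2*√2 (N(m, Y) = 2^(3/2) = 2*√2)
a(O) = 2*√2*O² (a(O) = (O*O)*(2*√2) = O²*(2*√2) = 2*√2*O²)
(a(3) + 13)² = (2*√2*3² + 13)² = (2*√2*9 + 13)² = (18*√2 + 13)² = (13 + 18*√2)²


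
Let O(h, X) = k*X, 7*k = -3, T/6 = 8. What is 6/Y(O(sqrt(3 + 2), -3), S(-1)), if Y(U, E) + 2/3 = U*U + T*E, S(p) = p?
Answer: -882/6911 ≈ -0.12762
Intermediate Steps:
T = 48 (T = 6*8 = 48)
k = -3/7 (k = (1/7)*(-3) = -3/7 ≈ -0.42857)
O(h, X) = -3*X/7
Y(U, E) = -2/3 + U**2 + 48*E (Y(U, E) = -2/3 + (U*U + 48*E) = -2/3 + (U**2 + 48*E) = -2/3 + U**2 + 48*E)
6/Y(O(sqrt(3 + 2), -3), S(-1)) = 6/(-2/3 + (-3/7*(-3))**2 + 48*(-1)) = 6/(-2/3 + (9/7)**2 - 48) = 6/(-2/3 + 81/49 - 48) = 6/(-6911/147) = -147/6911*6 = -882/6911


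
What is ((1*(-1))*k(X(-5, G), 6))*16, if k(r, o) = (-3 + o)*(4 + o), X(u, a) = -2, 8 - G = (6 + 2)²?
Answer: -480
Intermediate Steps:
G = -56 (G = 8 - (6 + 2)² = 8 - 1*8² = 8 - 1*64 = 8 - 64 = -56)
((1*(-1))*k(X(-5, G), 6))*16 = ((1*(-1))*(-12 + 6 + 6²))*16 = -(-12 + 6 + 36)*16 = -1*30*16 = -30*16 = -480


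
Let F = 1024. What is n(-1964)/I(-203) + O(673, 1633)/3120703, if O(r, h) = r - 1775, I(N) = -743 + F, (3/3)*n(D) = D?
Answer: -6129370354/876917543 ≈ -6.9897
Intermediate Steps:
n(D) = D
I(N) = 281 (I(N) = -743 + 1024 = 281)
O(r, h) = -1775 + r
n(-1964)/I(-203) + O(673, 1633)/3120703 = -1964/281 + (-1775 + 673)/3120703 = -1964*1/281 - 1102*1/3120703 = -1964/281 - 1102/3120703 = -6129370354/876917543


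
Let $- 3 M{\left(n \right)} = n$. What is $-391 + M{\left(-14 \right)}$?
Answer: $- \frac{1159}{3} \approx -386.33$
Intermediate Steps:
$M{\left(n \right)} = - \frac{n}{3}$
$-391 + M{\left(-14 \right)} = -391 - - \frac{14}{3} = -391 + \frac{14}{3} = - \frac{1159}{3}$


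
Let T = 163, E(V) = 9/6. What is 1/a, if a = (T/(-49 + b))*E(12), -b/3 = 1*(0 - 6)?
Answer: -62/489 ≈ -0.12679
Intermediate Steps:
E(V) = 3/2 (E(V) = 9*(1/6) = 3/2)
b = 18 (b = -3*(0 - 6) = -3*(-6) = 18)
a = -489/62 (a = (163/(-49 + 18))*(3/2) = (163/(-31))*(3/2) = (163*(-1/31))*(3/2) = -163/31*3/2 = -489/62 ≈ -7.8871)
1/a = 1/(-489/62) = -62/489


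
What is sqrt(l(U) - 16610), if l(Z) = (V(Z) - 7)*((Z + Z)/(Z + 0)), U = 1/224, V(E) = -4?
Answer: 6*I*sqrt(462) ≈ 128.97*I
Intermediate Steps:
U = 1/224 ≈ 0.0044643
l(Z) = -22 (l(Z) = (-4 - 7)*((Z + Z)/(Z + 0)) = -11*2*Z/Z = -11*2 = -22)
sqrt(l(U) - 16610) = sqrt(-22 - 16610) = sqrt(-16632) = 6*I*sqrt(462)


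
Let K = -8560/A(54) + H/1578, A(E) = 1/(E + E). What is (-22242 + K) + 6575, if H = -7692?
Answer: -247259943/263 ≈ -9.4015e+5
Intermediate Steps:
A(E) = 1/(2*E)
K = -243139522/263 (K = -8560/((½)/54) - 7692/1578 = -8560/((½)*(1/54)) - 7692*1/1578 = -8560/1/108 - 1282/263 = -8560*108 - 1282/263 = -924480 - 1282/263 = -243139522/263 ≈ -9.2449e+5)
(-22242 + K) + 6575 = (-22242 - 243139522/263) + 6575 = -248989168/263 + 6575 = -247259943/263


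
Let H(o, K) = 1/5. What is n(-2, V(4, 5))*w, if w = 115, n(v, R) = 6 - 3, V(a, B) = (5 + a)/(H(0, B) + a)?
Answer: 345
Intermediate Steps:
H(o, K) = ⅕
V(a, B) = (5 + a)/(⅕ + a)
n(v, R) = 3
n(-2, V(4, 5))*w = 3*115 = 345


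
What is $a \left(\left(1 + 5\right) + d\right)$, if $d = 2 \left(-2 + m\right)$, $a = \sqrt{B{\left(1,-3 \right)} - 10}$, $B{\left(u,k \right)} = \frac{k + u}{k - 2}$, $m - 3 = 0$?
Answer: $\frac{32 i \sqrt{15}}{5} \approx 24.787 i$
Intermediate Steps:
$m = 3$ ($m = 3 + 0 = 3$)
$B{\left(u,k \right)} = \frac{k + u}{-2 + k}$
$a = \frac{4 i \sqrt{15}}{5}$ ($a = \sqrt{\frac{-3 + 1}{-2 - 3} - 10} = \sqrt{\frac{1}{-5} \left(-2\right) - 10} = \sqrt{\left(- \frac{1}{5}\right) \left(-2\right) - 10} = \sqrt{\frac{2}{5} - 10} = \sqrt{- \frac{48}{5}} = \frac{4 i \sqrt{15}}{5} \approx 3.0984 i$)
$d = 2$ ($d = 2 \left(-2 + 3\right) = 2 \cdot 1 = 2$)
$a \left(\left(1 + 5\right) + d\right) = \frac{4 i \sqrt{15}}{5} \left(\left(1 + 5\right) + 2\right) = \frac{4 i \sqrt{15}}{5} \left(6 + 2\right) = \frac{4 i \sqrt{15}}{5} \cdot 8 = \frac{32 i \sqrt{15}}{5}$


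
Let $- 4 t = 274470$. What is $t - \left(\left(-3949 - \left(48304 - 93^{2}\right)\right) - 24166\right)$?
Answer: $- \frac{1695}{2} \approx -847.5$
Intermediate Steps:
$t = - \frac{137235}{2}$ ($t = \left(- \frac{1}{4}\right) 274470 = - \frac{137235}{2} \approx -68618.0$)
$t - \left(\left(-3949 - \left(48304 - 93^{2}\right)\right) - 24166\right) = - \frac{137235}{2} - \left(\left(-3949 - \left(48304 - 93^{2}\right)\right) - 24166\right) = - \frac{137235}{2} - \left(\left(-3949 + \left(8649 - 48304\right)\right) - 24166\right) = - \frac{137235}{2} - \left(\left(-3949 - 39655\right) - 24166\right) = - \frac{137235}{2} - \left(-43604 - 24166\right) = - \frac{137235}{2} - -67770 = - \frac{137235}{2} + 67770 = - \frac{1695}{2}$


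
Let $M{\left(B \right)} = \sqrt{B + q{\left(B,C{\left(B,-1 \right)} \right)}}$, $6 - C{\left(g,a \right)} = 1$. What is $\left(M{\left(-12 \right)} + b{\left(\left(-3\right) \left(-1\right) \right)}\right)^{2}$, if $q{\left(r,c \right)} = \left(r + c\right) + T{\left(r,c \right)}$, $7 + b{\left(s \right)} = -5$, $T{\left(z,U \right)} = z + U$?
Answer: $\left(12 - i \sqrt{26}\right)^{2} \approx 118.0 - 122.38 i$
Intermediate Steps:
$T{\left(z,U \right)} = U + z$
$b{\left(s \right)} = -12$ ($b{\left(s \right)} = -7 - 5 = -12$)
$C{\left(g,a \right)} = 5$ ($C{\left(g,a \right)} = 6 - 1 = 5$)
$q{\left(r,c \right)} = 2 c + 2 r$ ($q{\left(r,c \right)} = \left(r + c\right) + \left(c + r\right) = \left(c + r\right) + \left(c + r\right) = 2 c + 2 r$)
$M{\left(B \right)} = \sqrt{10 + 3 B}$ ($M{\left(B \right)} = \sqrt{B + \left(2 \cdot 5 + 2 B\right)} = \sqrt{B + \left(10 + 2 B\right)} = \sqrt{10 + 3 B}$)
$\left(M{\left(-12 \right)} + b{\left(\left(-3\right) \left(-1\right) \right)}\right)^{2} = \left(\sqrt{10 + 3 \left(-12\right)} - 12\right)^{2} = \left(\sqrt{10 - 36} - 12\right)^{2} = \left(\sqrt{-26} - 12\right)^{2} = \left(i \sqrt{26} - 12\right)^{2} = \left(-12 + i \sqrt{26}\right)^{2}$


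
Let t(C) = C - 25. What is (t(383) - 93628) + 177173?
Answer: 83903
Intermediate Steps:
t(C) = -25 + C
(t(383) - 93628) + 177173 = ((-25 + 383) - 93628) + 177173 = (358 - 93628) + 177173 = -93270 + 177173 = 83903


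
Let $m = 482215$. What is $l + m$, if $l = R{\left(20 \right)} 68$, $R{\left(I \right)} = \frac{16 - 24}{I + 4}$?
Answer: $\frac{1446577}{3} \approx 4.8219 \cdot 10^{5}$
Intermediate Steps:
$R{\left(I \right)} = - \frac{8}{4 + I}$
$l = - \frac{68}{3}$ ($l = - \frac{8}{4 + 20} \cdot 68 = - \frac{8}{24} \cdot 68 = \left(-8\right) \frac{1}{24} \cdot 68 = \left(- \frac{1}{3}\right) 68 = - \frac{68}{3} \approx -22.667$)
$l + m = - \frac{68}{3} + 482215 = \frac{1446577}{3}$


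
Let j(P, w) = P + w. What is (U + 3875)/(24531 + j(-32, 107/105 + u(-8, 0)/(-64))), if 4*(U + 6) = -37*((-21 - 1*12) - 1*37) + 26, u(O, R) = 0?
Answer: 474915/2572502 ≈ 0.18461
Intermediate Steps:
U = 648 (U = -6 + (-37*((-21 - 1*12) - 1*37) + 26)/4 = -6 + (-37*((-21 - 12) - 37) + 26)/4 = -6 + (-37*(-33 - 37) + 26)/4 = -6 + (-37*(-70) + 26)/4 = -6 + (2590 + 26)/4 = -6 + (¼)*2616 = -6 + 654 = 648)
(U + 3875)/(24531 + j(-32, 107/105 + u(-8, 0)/(-64))) = (648 + 3875)/(24531 + (-32 + (107/105 + 0/(-64)))) = 4523/(24531 + (-32 + (107*(1/105) + 0*(-1/64)))) = 4523/(24531 + (-32 + (107/105 + 0))) = 4523/(24531 + (-32 + 107/105)) = 4523/(24531 - 3253/105) = 4523/(2572502/105) = 4523*(105/2572502) = 474915/2572502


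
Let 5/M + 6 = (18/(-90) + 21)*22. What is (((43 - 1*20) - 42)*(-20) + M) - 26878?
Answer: -59832459/2258 ≈ -26498.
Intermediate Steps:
M = 25/2258 (M = 5/(-6 + (18/(-90) + 21)*22) = 5/(-6 + (18*(-1/90) + 21)*22) = 5/(-6 + (-⅕ + 21)*22) = 5/(-6 + (104/5)*22) = 5/(-6 + 2288/5) = 5/(2258/5) = 5*(5/2258) = 25/2258 ≈ 0.011072)
(((43 - 1*20) - 42)*(-20) + M) - 26878 = (((43 - 1*20) - 42)*(-20) + 25/2258) - 26878 = (((43 - 20) - 42)*(-20) + 25/2258) - 26878 = ((23 - 42)*(-20) + 25/2258) - 26878 = (-19*(-20) + 25/2258) - 26878 = (380 + 25/2258) - 26878 = 858065/2258 - 26878 = -59832459/2258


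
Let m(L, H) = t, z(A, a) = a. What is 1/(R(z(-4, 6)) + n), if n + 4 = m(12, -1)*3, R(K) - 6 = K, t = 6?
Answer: 1/26 ≈ 0.038462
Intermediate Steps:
m(L, H) = 6
R(K) = 6 + K
n = 14 (n = -4 + 6*3 = -4 + 18 = 14)
1/(R(z(-4, 6)) + n) = 1/((6 + 6) + 14) = 1/(12 + 14) = 1/26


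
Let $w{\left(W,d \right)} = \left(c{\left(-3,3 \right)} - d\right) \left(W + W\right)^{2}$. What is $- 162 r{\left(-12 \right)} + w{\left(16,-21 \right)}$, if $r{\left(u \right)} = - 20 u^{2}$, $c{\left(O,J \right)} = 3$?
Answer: $491136$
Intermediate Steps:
$w{\left(W,d \right)} = 4 W^{2} \left(3 - d\right)$ ($w{\left(W,d \right)} = \left(3 - d\right) \left(W + W\right)^{2} = \left(3 - d\right) \left(2 W\right)^{2} = \left(3 - d\right) 4 W^{2} = 4 W^{2} \left(3 - d\right)$)
$- 162 r{\left(-12 \right)} + w{\left(16,-21 \right)} = - 162 \left(- 20 \left(-12\right)^{2}\right) + 4 \cdot 16^{2} \left(3 - -21\right) = - 162 \left(\left(-20\right) 144\right) + 4 \cdot 256 \left(3 + 21\right) = \left(-162\right) \left(-2880\right) + 4 \cdot 256 \cdot 24 = 466560 + 24576 = 491136$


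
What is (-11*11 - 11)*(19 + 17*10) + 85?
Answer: -24863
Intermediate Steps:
(-11*11 - 11)*(19 + 17*10) + 85 = (-121 - 11)*(19 + 170) + 85 = -132*189 + 85 = -24948 + 85 = -24863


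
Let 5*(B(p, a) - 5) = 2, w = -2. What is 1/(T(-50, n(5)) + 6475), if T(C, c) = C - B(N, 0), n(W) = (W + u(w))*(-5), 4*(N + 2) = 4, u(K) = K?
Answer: 5/32098 ≈ 0.00015577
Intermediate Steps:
N = -1 (N = -2 + (¼)*4 = -2 + 1 = -1)
B(p, a) = 27/5 (B(p, a) = 5 + (⅕)*2 = 5 + ⅖ = 27/5)
n(W) = 10 - 5*W (n(W) = (W - 2)*(-5) = (-2 + W)*(-5) = 10 - 5*W)
T(C, c) = -27/5 + C (T(C, c) = C - 1*27/5 = C - 27/5 = -27/5 + C)
1/(T(-50, n(5)) + 6475) = 1/((-27/5 - 50) + 6475) = 1/(-277/5 + 6475) = 1/(32098/5) = 5/32098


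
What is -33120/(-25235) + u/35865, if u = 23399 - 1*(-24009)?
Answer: 476837936/181010655 ≈ 2.6343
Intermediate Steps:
u = 47408 (u = 23399 + 24009 = 47408)
-33120/(-25235) + u/35865 = -33120/(-25235) + 47408/35865 = -33120*(-1/25235) + 47408*(1/35865) = 6624/5047 + 47408/35865 = 476837936/181010655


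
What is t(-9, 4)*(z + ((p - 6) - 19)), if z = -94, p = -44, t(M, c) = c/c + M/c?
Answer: 815/4 ≈ 203.75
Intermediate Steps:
t(M, c) = 1 + M/c
t(-9, 4)*(z + ((p - 6) - 19)) = ((-9 + 4)/4)*(-94 + ((-44 - 6) - 19)) = ((¼)*(-5))*(-94 + (-50 - 19)) = -5*(-94 - 69)/4 = -5/4*(-163) = 815/4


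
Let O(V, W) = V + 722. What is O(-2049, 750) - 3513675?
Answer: -3515002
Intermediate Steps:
O(V, W) = 722 + V
O(-2049, 750) - 3513675 = (722 - 2049) - 3513675 = -1327 - 3513675 = -3515002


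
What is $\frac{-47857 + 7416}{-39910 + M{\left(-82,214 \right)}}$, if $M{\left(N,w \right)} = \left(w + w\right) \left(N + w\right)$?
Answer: $- \frac{40441}{16586} \approx -2.4383$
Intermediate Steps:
$M{\left(N,w \right)} = 2 w \left(N + w\right)$
$\frac{-47857 + 7416}{-39910 + M{\left(-82,214 \right)}} = \frac{-47857 + 7416}{-39910 + 2 \cdot 214 \left(-82 + 214\right)} = - \frac{40441}{-39910 + 2 \cdot 214 \cdot 132} = - \frac{40441}{-39910 + 56496} = - \frac{40441}{16586}$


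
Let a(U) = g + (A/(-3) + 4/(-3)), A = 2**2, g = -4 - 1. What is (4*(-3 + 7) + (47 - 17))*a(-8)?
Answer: -1058/3 ≈ -352.67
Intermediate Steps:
g = -5
A = 4
a(U) = -23/3 (a(U) = -5 + (4/(-3) + 4/(-3)) = -5 + (4*(-1/3) + 4*(-1/3)) = -5 + (-4/3 - 4/3) = -5 - 8/3 = -23/3)
(4*(-3 + 7) + (47 - 17))*a(-8) = (4*(-3 + 7) + (47 - 17))*(-23/3) = (4*4 + 30)*(-23/3) = (16 + 30)*(-23/3) = 46*(-23/3) = -1058/3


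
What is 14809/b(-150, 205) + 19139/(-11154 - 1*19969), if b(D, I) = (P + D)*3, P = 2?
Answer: -469398223/13818612 ≈ -33.969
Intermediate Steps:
b(D, I) = 6 + 3*D (b(D, I) = (2 + D)*3 = 6 + 3*D)
14809/b(-150, 205) + 19139/(-11154 - 1*19969) = 14809/(6 + 3*(-150)) + 19139/(-11154 - 1*19969) = 14809/(6 - 450) + 19139/(-11154 - 19969) = 14809/(-444) + 19139/(-31123) = 14809*(-1/444) + 19139*(-1/31123) = -14809/444 - 19139/31123 = -469398223/13818612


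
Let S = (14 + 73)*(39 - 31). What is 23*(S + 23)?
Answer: 16537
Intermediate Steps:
S = 696 (S = 87*8 = 696)
23*(S + 23) = 23*(696 + 23) = 23*719 = 16537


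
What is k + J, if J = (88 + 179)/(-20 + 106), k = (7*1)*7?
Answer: 4481/86 ≈ 52.105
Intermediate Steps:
k = 49 (k = 7*7 = 49)
J = 267/86 ≈ 3.1047
k + J = 49 + 267/86 = 4481/86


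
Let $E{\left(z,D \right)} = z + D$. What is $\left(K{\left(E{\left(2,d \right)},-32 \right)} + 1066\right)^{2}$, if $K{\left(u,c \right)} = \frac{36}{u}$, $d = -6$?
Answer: $1117249$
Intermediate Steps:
$E{\left(z,D \right)} = D + z$
$\left(K{\left(E{\left(2,d \right)},-32 \right)} + 1066\right)^{2} = \left(\frac{36}{-6 + 2} + 1066\right)^{2} = \left(\frac{36}{-4} + 1066\right)^{2} = \left(36 \left(- \frac{1}{4}\right) + 1066\right)^{2} = \left(-9 + 1066\right)^{2} = 1057^{2} = 1117249$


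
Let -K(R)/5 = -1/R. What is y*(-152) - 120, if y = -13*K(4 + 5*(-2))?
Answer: -5300/3 ≈ -1766.7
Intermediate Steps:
K(R) = 5/R (K(R) = -(-5)/R = 5/R)
y = 65/6 (y = -65/(4 + 5*(-2)) = -65/(4 - 10) = -65/(-6) = -65*(-1)/6 = -13*(-5/6) = 65/6 ≈ 10.833)
y*(-152) - 120 = (65/6)*(-152) - 120 = -4940/3 - 120 = -5300/3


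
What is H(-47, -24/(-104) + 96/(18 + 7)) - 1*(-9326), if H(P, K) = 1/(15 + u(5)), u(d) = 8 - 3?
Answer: 186521/20 ≈ 9326.0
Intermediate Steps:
u(d) = 5
H(P, K) = 1/20 (H(P, K) = 1/(15 + 5) = 1/20)
H(-47, -24/(-104) + 96/(18 + 7)) - 1*(-9326) = 1/20 - 1*(-9326) = 1/20 + 9326 = 186521/20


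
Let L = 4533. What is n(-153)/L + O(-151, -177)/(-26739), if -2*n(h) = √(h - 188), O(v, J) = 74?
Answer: -74/26739 - I*√341/9066 ≈ -0.0027675 - 0.0020369*I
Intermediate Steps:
n(h) = -√(-188 + h)/2 (n(h) = -√(h - 188)/2 = -√(-188 + h)/2)
n(-153)/L + O(-151, -177)/(-26739) = -√(-188 - 153)/2/4533 + 74/(-26739) = -I*√341/2*(1/4533) + 74*(-1/26739) = -I*√341/2*(1/4533) - 74/26739 = -I*√341/9066 - 74/26739 = -74/26739 - I*√341/9066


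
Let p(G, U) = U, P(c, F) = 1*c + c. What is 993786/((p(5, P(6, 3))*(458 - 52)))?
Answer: 165631/812 ≈ 203.98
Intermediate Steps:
P(c, F) = 2*c (P(c, F) = c + c = 2*c)
993786/((p(5, P(6, 3))*(458 - 52))) = 993786/(((2*6)*(458 - 52))) = 993786/((12*406)) = 993786/4872 = 993786*(1/4872) = 165631/812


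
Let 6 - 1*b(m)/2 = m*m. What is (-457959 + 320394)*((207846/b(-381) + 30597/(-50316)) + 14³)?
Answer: -8748024826033467/23186092 ≈ -3.7730e+8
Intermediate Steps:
b(m) = 12 - 2*m² (b(m) = 12 - 2*m*m = 12 - 2*m²)
(-457959 + 320394)*((207846/b(-381) + 30597/(-50316)) + 14³) = (-457959 + 320394)*((207846/(12 - 2*(-381)²) + 30597/(-50316)) + 14³) = -137565*((207846/(12 - 2*145161) + 30597*(-1/50316)) + 2744) = -137565*((207846/(12 - 290322) - 1457/2396) + 2744) = -137565*((207846/(-290310) - 1457/2396) + 2744) = -137565*((207846*(-1/290310) - 1457/2396) + 2744) = -137565*((-34641/48385 - 1457/2396) + 2744) = -137565*(-153496781/115930460 + 2744) = -137565*317959685459/115930460 = -8748024826033467/23186092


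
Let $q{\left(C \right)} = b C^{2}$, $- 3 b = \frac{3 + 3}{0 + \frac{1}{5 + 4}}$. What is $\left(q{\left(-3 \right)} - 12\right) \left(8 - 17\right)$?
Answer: $1566$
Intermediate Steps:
$b = -18$ ($b = - \frac{\left(3 + 3\right) \frac{1}{0 + \frac{1}{5 + 4}}}{3} = - \frac{6 \frac{1}{0 + \frac{1}{9}}}{3} = - \frac{6 \frac{1}{\frac{1}{9}}}{3} = - \frac{6 \cdot 9}{3} = \left(- \frac{1}{3}\right) 54 = -18$)
$q{\left(C \right)} = - 18 C^{2}$
$\left(q{\left(-3 \right)} - 12\right) \left(8 - 17\right) = \left(- 18 \left(-3\right)^{2} - 12\right) \left(8 - 17\right) = \left(\left(-18\right) 9 - 12\right) \left(8 - 17\right) = \left(-162 - 12\right) \left(-9\right) = \left(-174\right) \left(-9\right) = 1566$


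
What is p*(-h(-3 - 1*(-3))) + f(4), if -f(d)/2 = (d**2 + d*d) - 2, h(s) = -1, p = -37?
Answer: -97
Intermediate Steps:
f(d) = 4 - 4*d**2 (f(d) = -2*((d**2 + d*d) - 2) = -2*((d**2 + d**2) - 2) = -2*(2*d**2 - 2) = -2*(-2 + 2*d**2) = 4 - 4*d**2)
p*(-h(-3 - 1*(-3))) + f(4) = -(-37)*(-1) + (4 - 4*4**2) = -37*1 + (4 - 4*16) = -37 + (4 - 64) = -37 - 60 = -97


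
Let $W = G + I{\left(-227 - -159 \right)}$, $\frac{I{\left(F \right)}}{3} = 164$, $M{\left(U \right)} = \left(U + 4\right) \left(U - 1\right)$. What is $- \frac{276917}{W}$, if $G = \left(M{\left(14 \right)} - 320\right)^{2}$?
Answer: $- \frac{276917}{7888} \approx -35.106$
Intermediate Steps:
$M{\left(U \right)} = \left(-1 + U\right) \left(4 + U\right)$ ($M{\left(U \right)} = \left(4 + U\right) \left(-1 + U\right) = \left(-1 + U\right) \left(4 + U\right)$)
$I{\left(F \right)} = 492$ ($I{\left(F \right)} = 3 \cdot 164 = 492$)
$G = 7396$ ($G = \left(\left(-4 + 14^{2} + 3 \cdot 14\right) - 320\right)^{2} = \left(\left(-4 + 196 + 42\right) - 320\right)^{2} = \left(234 - 320\right)^{2} = \left(-86\right)^{2} = 7396$)
$W = 7888$ ($W = 7396 + 492 = 7888$)
$- \frac{276917}{W} = - \frac{276917}{7888}$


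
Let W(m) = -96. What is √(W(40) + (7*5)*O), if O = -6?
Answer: 3*I*√34 ≈ 17.493*I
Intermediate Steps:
√(W(40) + (7*5)*O) = √(-96 + (7*5)*(-6)) = √(-96 + 35*(-6)) = √(-96 - 210) = √(-306) = 3*I*√34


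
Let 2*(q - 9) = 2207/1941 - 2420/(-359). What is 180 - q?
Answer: 232822565/1393638 ≈ 167.06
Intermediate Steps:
q = 18032275/1393638 (q = 9 + (2207/1941 - 2420/(-359))/2 = 9 + (2207*(1/1941) - 2420*(-1/359))/2 = 9 + (2207/1941 + 2420/359)/2 = 9 + (1/2)*(5489533/696819) = 9 + 5489533/1393638 = 18032275/1393638 ≈ 12.939)
180 - q = 180 - 1*18032275/1393638 = 180 - 18032275/1393638 = 232822565/1393638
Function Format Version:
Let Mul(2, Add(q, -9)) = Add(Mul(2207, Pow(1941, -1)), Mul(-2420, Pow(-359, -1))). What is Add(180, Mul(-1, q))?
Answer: Rational(232822565, 1393638) ≈ 167.06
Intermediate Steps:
q = Rational(18032275, 1393638) (q = Add(9, Mul(Rational(1, 2), Add(Mul(2207, Pow(1941, -1)), Mul(-2420, Pow(-359, -1))))) = Add(9, Mul(Rational(1, 2), Add(Mul(2207, Rational(1, 1941)), Mul(-2420, Rational(-1, 359))))) = Add(9, Mul(Rational(1, 2), Add(Rational(2207, 1941), Rational(2420, 359)))) = Add(9, Mul(Rational(1, 2), Rational(5489533, 696819))) = Add(9, Rational(5489533, 1393638)) = Rational(18032275, 1393638) ≈ 12.939)
Add(180, Mul(-1, q)) = Add(180, Mul(-1, Rational(18032275, 1393638))) = Add(180, Rational(-18032275, 1393638)) = Rational(232822565, 1393638)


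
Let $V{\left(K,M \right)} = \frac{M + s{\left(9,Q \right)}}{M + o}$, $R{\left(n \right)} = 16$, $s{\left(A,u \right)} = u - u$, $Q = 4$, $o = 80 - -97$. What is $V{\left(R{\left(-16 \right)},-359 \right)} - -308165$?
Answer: $\frac{56086389}{182} \approx 3.0817 \cdot 10^{5}$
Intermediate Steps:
$o = 177$ ($o = 80 + 97 = 177$)
$s{\left(A,u \right)} = 0$
$V{\left(K,M \right)} = \frac{M}{177 + M}$ ($V{\left(K,M \right)} = \frac{M + 0}{M + 177} = \frac{M}{177 + M}$)
$V{\left(R{\left(-16 \right)},-359 \right)} - -308165 = - \frac{359}{177 - 359} - -308165 = - \frac{359}{-182} + 308165 = \left(-359\right) \left(- \frac{1}{182}\right) + 308165 = \frac{359}{182} + 308165 = \frac{56086389}{182}$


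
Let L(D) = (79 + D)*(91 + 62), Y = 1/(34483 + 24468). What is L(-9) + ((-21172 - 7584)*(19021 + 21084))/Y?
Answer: -67985793699670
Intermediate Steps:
Y = 1/58951 ≈ 1.6963e-5
L(D) = 12087 + 153*D (L(D) = (79 + D)*153 = 12087 + 153*D)
L(-9) + ((-21172 - 7584)*(19021 + 21084))/Y = (12087 + 153*(-9)) + ((-21172 - 7584)*(19021 + 21084))/(1/58951) = (12087 - 1377) - 28756*40105*58951 = 10710 - 1153259380*58951 = 10710 - 67985793710380 = -67985793699670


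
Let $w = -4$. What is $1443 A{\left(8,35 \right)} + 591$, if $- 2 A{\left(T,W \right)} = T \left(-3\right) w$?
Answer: $-68673$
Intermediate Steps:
$A{\left(T,W \right)} = - 6 T$ ($A{\left(T,W \right)} = - \frac{T \left(-3\right) \left(-4\right)}{2} = - \frac{- 3 T \left(-4\right)}{2} = - \frac{12 T}{2} = - 6 T$)
$1443 A{\left(8,35 \right)} + 591 = 1443 \left(\left(-6\right) 8\right) + 591 = 1443 \left(-48\right) + 591 = -69264 + 591 = -68673$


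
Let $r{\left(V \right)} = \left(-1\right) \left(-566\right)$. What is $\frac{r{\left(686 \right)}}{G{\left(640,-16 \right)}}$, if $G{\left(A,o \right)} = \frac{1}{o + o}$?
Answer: $-18112$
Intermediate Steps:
$r{\left(V \right)} = 566$
$G{\left(A,o \right)} = \frac{1}{2 o}$
$\frac{r{\left(686 \right)}}{G{\left(640,-16 \right)}} = \frac{566}{\frac{1}{2} \frac{1}{-16}} = \frac{566}{\frac{1}{2} \left(- \frac{1}{16}\right)} = \frac{566}{- \frac{1}{32}} = 566 \left(-32\right) = -18112$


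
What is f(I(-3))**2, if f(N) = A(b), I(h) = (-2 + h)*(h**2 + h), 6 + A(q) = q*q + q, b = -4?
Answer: 36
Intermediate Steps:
A(q) = -6 + q + q**2 (A(q) = -6 + (q*q + q) = -6 + (q**2 + q) = -6 + (q + q**2) = -6 + q + q**2)
I(h) = (-2 + h)*(h + h**2)
f(N) = 6 (f(N) = -6 - 4 + (-4)**2 = -6 - 4 + 16 = 6)
f(I(-3))**2 = 6**2 = 36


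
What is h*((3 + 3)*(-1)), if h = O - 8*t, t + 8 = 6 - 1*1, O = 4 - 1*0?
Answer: -168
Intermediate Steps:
O = 4 (O = 4 + 0 = 4)
t = -3 (t = -8 + (6 - 1*1) = -8 + (6 - 1) = -8 + 5 = -3)
h = 28 (h = 4 - 8*(-3) = 4 + 24 = 28)
h*((3 + 3)*(-1)) = 28*((3 + 3)*(-1)) = 28*(6*(-1)) = 28*(-6) = -168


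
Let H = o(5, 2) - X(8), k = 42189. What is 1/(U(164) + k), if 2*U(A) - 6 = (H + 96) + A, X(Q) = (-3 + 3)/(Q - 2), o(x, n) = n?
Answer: 1/42323 ≈ 2.3628e-5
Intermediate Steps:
X(Q) = 0 (X(Q) = 0/(-2 + Q) = 0)
H = 2 (H = 2 - 1*0 = 2 + 0 = 2)
U(A) = 52 + A/2 (U(A) = 3 + ((2 + 96) + A)/2 = 3 + (98 + A)/2 = 3 + (49 + A/2) = 52 + A/2)
1/(U(164) + k) = 1/((52 + (1/2)*164) + 42189) = 1/((52 + 82) + 42189) = 1/(134 + 42189) = 1/42323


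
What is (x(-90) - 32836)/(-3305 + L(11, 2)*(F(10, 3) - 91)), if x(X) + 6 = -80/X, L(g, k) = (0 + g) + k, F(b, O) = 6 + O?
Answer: 295570/39339 ≈ 7.5134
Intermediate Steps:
L(g, k) = g + k
x(X) = -6 - 80/X
(x(-90) - 32836)/(-3305 + L(11, 2)*(F(10, 3) - 91)) = ((-6 - 80/(-90)) - 32836)/(-3305 + (11 + 2)*((6 + 3) - 91)) = ((-6 - 80*(-1/90)) - 32836)/(-3305 + 13*(9 - 91)) = ((-6 + 8/9) - 32836)/(-3305 + 13*(-82)) = (-46/9 - 32836)/(-3305 - 1066) = -295570/9/(-4371) = -295570/9*(-1/4371) = 295570/39339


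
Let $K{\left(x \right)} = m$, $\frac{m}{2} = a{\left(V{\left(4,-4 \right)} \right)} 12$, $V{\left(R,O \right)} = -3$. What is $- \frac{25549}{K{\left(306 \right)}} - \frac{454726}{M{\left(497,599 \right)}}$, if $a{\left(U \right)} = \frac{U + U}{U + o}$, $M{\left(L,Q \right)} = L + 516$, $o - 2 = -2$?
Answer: $- \frac{47707985}{48624} \approx -981.16$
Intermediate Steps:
$o = 0$ ($o = 2 - 2 = 0$)
$M{\left(L,Q \right)} = 516 + L$
$a{\left(U \right)} = 2$ ($a{\left(U \right)} = \frac{U + U}{U + 0} = \frac{2 U}{U} = 2$)
$m = 48$ ($m = 2 \cdot 2 \cdot 12 = 2 \cdot 24 = 48$)
$K{\left(x \right)} = 48$
$- \frac{25549}{K{\left(306 \right)}} - \frac{454726}{M{\left(497,599 \right)}} = - \frac{25549}{48} - \frac{454726}{516 + 497} = \left(-25549\right) \frac{1}{48} - \frac{454726}{1013} = - \frac{25549}{48} - \frac{454726}{1013} = - \frac{47707985}{48624}$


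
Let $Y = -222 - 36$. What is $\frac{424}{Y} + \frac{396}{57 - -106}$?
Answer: $\frac{16528}{21027} \approx 0.78604$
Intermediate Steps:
$Y = -258$ ($Y = -222 - 36 = -258$)
$\frac{424}{Y} + \frac{396}{57 - -106} = \frac{424}{-258} + \frac{396}{57 - -106} = 424 \left(- \frac{1}{258}\right) + \frac{396}{57 + 106} = - \frac{212}{129} + \frac{396}{163} = \frac{16528}{21027}$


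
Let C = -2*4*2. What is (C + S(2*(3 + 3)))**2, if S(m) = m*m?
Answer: 16384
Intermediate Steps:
S(m) = m**2
C = -16 (C = -8*2 = -16)
(C + S(2*(3 + 3)))**2 = (-16 + (2*(3 + 3))**2)**2 = (-16 + (2*6)**2)**2 = (-16 + 12**2)**2 = (-16 + 144)**2 = 128**2 = 16384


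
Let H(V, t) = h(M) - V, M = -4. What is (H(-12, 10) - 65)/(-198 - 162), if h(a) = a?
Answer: 19/120 ≈ 0.15833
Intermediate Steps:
H(V, t) = -4 - V
(H(-12, 10) - 65)/(-198 - 162) = ((-4 - 1*(-12)) - 65)/(-198 - 162) = ((-4 + 12) - 65)/(-360) = (8 - 65)*(-1/360) = -57*(-1/360) = 19/120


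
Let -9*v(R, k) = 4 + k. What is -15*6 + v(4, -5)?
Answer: -809/9 ≈ -89.889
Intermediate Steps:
v(R, k) = -4/9 - k/9 (v(R, k) = -(4 + k)/9 = -4/9 - k/9)
-15*6 + v(4, -5) = -15*6 + (-4/9 - ⅑*(-5)) = -90 + (-4/9 + 5/9) = -90 + ⅑ = -809/9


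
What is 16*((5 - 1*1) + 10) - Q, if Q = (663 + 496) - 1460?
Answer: 525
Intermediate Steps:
Q = -301 (Q = 1159 - 1460 = -301)
16*((5 - 1*1) + 10) - Q = 16*((5 - 1*1) + 10) - 1*(-301) = 16*((5 - 1) + 10) + 301 = 16*(4 + 10) + 301 = 16*14 + 301 = 224 + 301 = 525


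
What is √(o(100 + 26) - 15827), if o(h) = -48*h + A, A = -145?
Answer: 2*I*√5505 ≈ 148.39*I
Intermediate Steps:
o(h) = -145 - 48*h (o(h) = -48*h - 145 = -145 - 48*h)
√(o(100 + 26) - 15827) = √((-145 - 48*(100 + 26)) - 15827) = √((-145 - 48*126) - 15827) = √((-145 - 6048) - 15827) = √(-6193 - 15827) = √(-22020) = 2*I*√5505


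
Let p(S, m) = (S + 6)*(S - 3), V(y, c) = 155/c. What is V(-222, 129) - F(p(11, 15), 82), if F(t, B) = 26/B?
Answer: 4678/5289 ≈ 0.88448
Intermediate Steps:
p(S, m) = (-3 + S)*(6 + S) (p(S, m) = (6 + S)*(-3 + S) = (-3 + S)*(6 + S))
V(-222, 129) - F(p(11, 15), 82) = 155/129 - 26/82 = 155*(1/129) - 26/82 = 155/129 - 1*13/41 = 155/129 - 13/41 = 4678/5289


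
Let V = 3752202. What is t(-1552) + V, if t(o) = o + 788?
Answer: 3751438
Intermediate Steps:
t(o) = 788 + o
t(-1552) + V = (788 - 1552) + 3752202 = -764 + 3752202 = 3751438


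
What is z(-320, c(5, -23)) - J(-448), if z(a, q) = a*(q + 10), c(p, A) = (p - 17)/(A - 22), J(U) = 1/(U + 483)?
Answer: -344963/105 ≈ -3285.4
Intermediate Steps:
J(U) = 1/(483 + U)
c(p, A) = (-17 + p)/(-22 + A)
z(a, q) = a*(10 + q)
z(-320, c(5, -23)) - J(-448) = -320*(10 + (-17 + 5)/(-22 - 23)) - 1/(483 - 448) = -320*(10 - 12/(-45)) - 1/35 = -320*(10 - 1/45*(-12)) - 1*1/35 = -320*(10 + 4/15) - 1/35 = -320*154/15 - 1/35 = -9856/3 - 1/35 = -344963/105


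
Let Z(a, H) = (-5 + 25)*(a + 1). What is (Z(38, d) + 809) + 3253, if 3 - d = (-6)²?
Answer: 4842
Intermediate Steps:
d = -33 (d = 3 - 1*(-6)² = 3 - 1*36 = 3 - 36 = -33)
Z(a, H) = 20 + 20*a (Z(a, H) = 20*(1 + a) = 20 + 20*a)
(Z(38, d) + 809) + 3253 = ((20 + 20*38) + 809) + 3253 = ((20 + 760) + 809) + 3253 = (780 + 809) + 3253 = 1589 + 3253 = 4842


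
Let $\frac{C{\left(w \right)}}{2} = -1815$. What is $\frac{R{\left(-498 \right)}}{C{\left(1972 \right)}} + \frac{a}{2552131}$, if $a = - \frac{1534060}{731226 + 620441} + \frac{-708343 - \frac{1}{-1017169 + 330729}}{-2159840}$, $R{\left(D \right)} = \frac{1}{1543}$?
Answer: $- \frac{1417234259666802724958863}{2864635617776402437275331372800} \approx -4.9473 \cdot 10^{-7}$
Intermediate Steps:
$R{\left(D \right)} = \frac{1}{1543}$
$C{\left(w \right)} = -3630$ ($C{\left(w \right)} = 2 \left(-1815\right) = -3630$)
$a = - \frac{1617170468066738027}{2003982264109523200}$ ($a = - \frac{1534060}{1351667} + \left(-708343 - \frac{1}{-686440}\right) \left(- \frac{1}{2159840}\right) = \left(-1534060\right) \frac{1}{1351667} + \left(-708343 - - \frac{1}{686440}\right) \left(- \frac{1}{2159840}\right) = - \frac{1534060}{1351667} + \left(-708343 + \frac{1}{686440}\right) \left(- \frac{1}{2159840}\right) = - \frac{1534060}{1351667} - - \frac{486234968919}{1482600569600} = - \frac{1534060}{1351667} + \frac{486234968919}{1482600569600} = - \frac{1617170468066738027}{2003982264109523200} \approx -0.80698$)
$\frac{R{\left(-498 \right)}}{C{\left(1972 \right)}} + \frac{a}{2552131} = \frac{1}{1543 \left(-3630\right)} - \frac{1617170468066738027}{2003982264109523200 \cdot 2552131} = \frac{1}{1543} \left(- \frac{1}{3630}\right) - \frac{1617170468066738027}{5114425259684101553939200} = - \frac{1}{5601090} - \frac{1617170468066738027}{5114425259684101553939200} = - \frac{1417234259666802724958863}{2864635617776402437275331372800}$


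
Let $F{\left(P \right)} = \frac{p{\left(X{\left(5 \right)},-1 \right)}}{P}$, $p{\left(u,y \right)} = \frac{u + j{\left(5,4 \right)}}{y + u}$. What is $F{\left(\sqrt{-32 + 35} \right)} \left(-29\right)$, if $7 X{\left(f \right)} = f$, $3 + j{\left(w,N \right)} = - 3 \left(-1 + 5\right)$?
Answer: $- \frac{1450 \sqrt{3}}{3} \approx -837.16$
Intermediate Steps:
$j{\left(w,N \right)} = -15$ ($j{\left(w,N \right)} = -3 - 3 \left(-1 + 5\right) = -3 - 12 = -15$)
$X{\left(f \right)} = \frac{f}{7}$
$p{\left(u,y \right)} = \frac{-15 + u}{u + y}$ ($p{\left(u,y \right)} = \frac{u - 15}{y + u} = \frac{-15 + u}{u + y}$)
$F{\left(P \right)} = \frac{50}{P}$ ($F{\left(P \right)} = \frac{\frac{1}{\frac{1}{7} \cdot 5 - 1} \left(-15 + \frac{1}{7} \cdot 5\right)}{P} = \frac{\frac{1}{\frac{5}{7} - 1} \left(-15 + \frac{5}{7}\right)}{P} = \frac{\frac{1}{- \frac{2}{7}} \left(- \frac{100}{7}\right)}{P} = \frac{\left(- \frac{7}{2}\right) \left(- \frac{100}{7}\right)}{P} = \frac{50}{P}$)
$F{\left(\sqrt{-32 + 35} \right)} \left(-29\right) = \frac{50}{\sqrt{-32 + 35}} \left(-29\right) = \frac{50}{\sqrt{3}} \left(-29\right) = 50 \frac{\sqrt{3}}{3} \left(-29\right) = \frac{50 \sqrt{3}}{3} \left(-29\right) = - \frac{1450 \sqrt{3}}{3}$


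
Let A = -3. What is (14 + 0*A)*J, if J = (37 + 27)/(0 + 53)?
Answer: 896/53 ≈ 16.906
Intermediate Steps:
J = 64/53 ≈ 1.2075
(14 + 0*A)*J = (14 + 0*(-3))*(64/53) = (14 + 0)*(64/53) = 14*(64/53) = 896/53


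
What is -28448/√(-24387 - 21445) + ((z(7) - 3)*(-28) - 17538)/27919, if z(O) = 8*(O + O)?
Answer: -20590/27919 + 7112*I*√11458/5729 ≈ -0.73749 + 132.88*I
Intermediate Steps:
z(O) = 16*O (z(O) = 8*(2*O) = 16*O)
-28448/√(-24387 - 21445) + ((z(7) - 3)*(-28) - 17538)/27919 = -28448/√(-24387 - 21445) + ((16*7 - 3)*(-28) - 17538)/27919 = -28448*(-I*√11458/22916) + ((112 - 3)*(-28) - 17538)*(1/27919) = -28448*(-I*√11458/22916) + (109*(-28) - 17538)*(1/27919) = -(-7112)*I*√11458/5729 + (-3052 - 17538)*(1/27919) = 7112*I*√11458/5729 - 20590*1/27919 = 7112*I*√11458/5729 - 20590/27919 = -20590/27919 + 7112*I*√11458/5729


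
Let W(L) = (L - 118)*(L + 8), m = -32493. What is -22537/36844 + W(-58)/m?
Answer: -1056521941/1197172092 ≈ -0.88251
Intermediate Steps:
W(L) = (-118 + L)*(8 + L)
-22537/36844 + W(-58)/m = -22537/36844 + (-944 + (-58)² - 110*(-58))/(-32493) = -22537*1/36844 + (-944 + 3364 + 6380)*(-1/32493) = -22537/36844 + 8800*(-1/32493) = -22537/36844 - 8800/32493 = -1056521941/1197172092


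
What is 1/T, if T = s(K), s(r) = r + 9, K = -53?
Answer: -1/44 ≈ -0.022727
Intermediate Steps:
s(r) = 9 + r
T = -44 (T = 9 - 53 = -44)
1/T = 1/(-44) = -1/44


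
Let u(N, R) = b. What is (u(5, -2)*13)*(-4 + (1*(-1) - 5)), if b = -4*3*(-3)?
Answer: -4680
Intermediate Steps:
b = 36 (b = -12*(-3) = 36)
u(N, R) = 36
(u(5, -2)*13)*(-4 + (1*(-1) - 5)) = (36*13)*(-4 + (1*(-1) - 5)) = 468*(-4 + (-1 - 5)) = 468*(-4 - 6) = 468*(-10) = -4680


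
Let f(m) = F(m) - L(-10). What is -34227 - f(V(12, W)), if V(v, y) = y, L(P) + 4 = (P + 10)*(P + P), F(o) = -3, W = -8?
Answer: -34228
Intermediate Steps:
L(P) = -4 + 2*P*(10 + P) (L(P) = -4 + (P + 10)*(P + P) = -4 + (10 + P)*(2*P) = -4 + 2*P*(10 + P))
f(m) = 1 (f(m) = -3 - (-4 + 2*(-10)² + 20*(-10)) = -3 - (-4 + 2*100 - 200) = -3 - (-4 + 200 - 200) = -3 - 1*(-4) = -3 + 4 = 1)
-34227 - f(V(12, W)) = -34227 - 1*1 = -34227 - 1 = -34228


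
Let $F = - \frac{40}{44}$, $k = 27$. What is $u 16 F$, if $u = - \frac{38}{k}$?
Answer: $\frac{6080}{297} \approx 20.471$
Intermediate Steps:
$u = - \frac{38}{27} \approx -1.4074$
$F = - \frac{10}{11}$ ($F = \left(-40\right) \frac{1}{44} = - \frac{10}{11} \approx -0.90909$)
$u 16 F = \left(- \frac{38}{27}\right) 16 \left(- \frac{10}{11}\right) = \left(- \frac{608}{27}\right) \left(- \frac{10}{11}\right) = \frac{6080}{297}$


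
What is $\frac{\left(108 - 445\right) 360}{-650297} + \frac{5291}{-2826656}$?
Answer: $\frac{339489184493}{1838165916832} \approx 0.18469$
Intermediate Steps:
$\frac{\left(108 - 445\right) 360}{-650297} + \frac{5291}{-2826656} = \left(-337\right) 360 \left(- \frac{1}{650297}\right) + 5291 \left(- \frac{1}{2826656}\right) = \left(-121320\right) \left(- \frac{1}{650297}\right) - \frac{5291}{2826656} = \frac{121320}{650297} - \frac{5291}{2826656} = \frac{339489184493}{1838165916832}$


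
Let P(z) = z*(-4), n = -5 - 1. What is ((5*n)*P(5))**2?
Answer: 360000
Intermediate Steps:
n = -6
P(z) = -4*z
((5*n)*P(5))**2 = ((5*(-6))*(-4*5))**2 = (-30*(-20))**2 = 600**2 = 360000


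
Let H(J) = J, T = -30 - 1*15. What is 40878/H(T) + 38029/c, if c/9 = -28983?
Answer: -1184957219/1304235 ≈ -908.55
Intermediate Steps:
c = -260847 (c = 9*(-28983) = -260847)
T = -45 (T = -30 - 15 = -45)
40878/H(T) + 38029/c = 40878/(-45) + 38029/(-260847) = 40878*(-1/45) + 38029*(-1/260847) = -4542/5 - 38029/260847 = -1184957219/1304235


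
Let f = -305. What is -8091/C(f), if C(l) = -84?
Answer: 2697/28 ≈ 96.321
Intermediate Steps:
-8091/C(f) = -8091/(-84) = -8091*(-1/84) = 2697/28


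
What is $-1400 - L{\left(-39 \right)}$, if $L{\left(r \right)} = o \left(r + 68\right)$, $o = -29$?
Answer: $-559$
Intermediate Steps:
$L{\left(r \right)} = -1972 - 29 r$ ($L{\left(r \right)} = - 29 \left(r + 68\right) = - 29 \left(68 + r\right) = -1972 - 29 r$)
$-1400 - L{\left(-39 \right)} = -1400 - \left(-1972 - -1131\right) = -1400 - \left(-1972 + 1131\right) = -1400 - -841 = -1400 + 841 = -559$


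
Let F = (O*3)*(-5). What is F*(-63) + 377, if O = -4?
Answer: -3403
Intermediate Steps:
F = 60 (F = -4*3*(-5) = -12*(-5) = 60)
F*(-63) + 377 = 60*(-63) + 377 = -3780 + 377 = -3403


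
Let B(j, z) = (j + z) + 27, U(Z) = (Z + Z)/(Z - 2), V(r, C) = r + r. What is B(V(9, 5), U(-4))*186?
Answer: 8618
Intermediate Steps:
V(r, C) = 2*r
U(Z) = 2*Z/(-2 + Z) (U(Z) = (2*Z)/(-2 + Z) = 2*Z/(-2 + Z))
B(j, z) = 27 + j + z
B(V(9, 5), U(-4))*186 = (27 + 2*9 + 2*(-4)/(-2 - 4))*186 = (27 + 18 + 2*(-4)/(-6))*186 = (27 + 18 + 2*(-4)*(-⅙))*186 = (27 + 18 + 4/3)*186 = (139/3)*186 = 8618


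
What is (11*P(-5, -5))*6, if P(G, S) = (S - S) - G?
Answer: 330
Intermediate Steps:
P(G, S) = -G (P(G, S) = 0 - G = -G)
(11*P(-5, -5))*6 = (11*(-1*(-5)))*6 = (11*5)*6 = 55*6 = 330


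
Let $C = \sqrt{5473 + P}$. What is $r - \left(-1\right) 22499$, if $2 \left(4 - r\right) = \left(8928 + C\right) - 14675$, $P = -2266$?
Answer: $\frac{50753}{2} - \frac{\sqrt{3207}}{2} \approx 25348.0$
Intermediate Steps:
$C = \sqrt{3207}$ ($C = \sqrt{5473 - 2266} = \sqrt{3207} \approx 56.63$)
$r = \frac{5755}{2} - \frac{\sqrt{3207}}{2}$ ($r = 4 - \frac{\left(8928 + \sqrt{3207}\right) - 14675}{2} = 4 - \frac{-5747 + \sqrt{3207}}{2} = 4 + \left(\frac{5747}{2} - \frac{\sqrt{3207}}{2}\right) = \frac{5755}{2} - \frac{\sqrt{3207}}{2} \approx 2849.2$)
$r - \left(-1\right) 22499 = \left(\frac{5755}{2} - \frac{\sqrt{3207}}{2}\right) - \left(-1\right) 22499 = \left(\frac{5755}{2} - \frac{\sqrt{3207}}{2}\right) - -22499 = \left(\frac{5755}{2} - \frac{\sqrt{3207}}{2}\right) + 22499 = \frac{50753}{2} - \frac{\sqrt{3207}}{2}$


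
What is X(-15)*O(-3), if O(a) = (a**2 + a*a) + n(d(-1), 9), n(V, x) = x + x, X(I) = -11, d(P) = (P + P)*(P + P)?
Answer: -396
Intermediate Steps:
d(P) = 4*P**2 (d(P) = (2*P)*(2*P) = 4*P**2)
n(V, x) = 2*x
O(a) = 18 + 2*a**2 (O(a) = (a**2 + a*a) + 2*9 = (a**2 + a**2) + 18 = 2*a**2 + 18 = 18 + 2*a**2)
X(-15)*O(-3) = -11*(18 + 2*(-3)**2) = -11*(18 + 2*9) = -11*(18 + 18) = -11*36 = -396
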